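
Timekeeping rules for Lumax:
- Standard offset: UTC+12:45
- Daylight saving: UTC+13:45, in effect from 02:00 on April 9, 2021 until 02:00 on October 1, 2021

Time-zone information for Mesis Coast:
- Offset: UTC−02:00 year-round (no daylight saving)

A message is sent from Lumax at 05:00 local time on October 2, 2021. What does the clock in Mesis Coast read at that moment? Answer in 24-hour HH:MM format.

October 2, 2021 does not fall between 9 April and 1 October, so daylight saving is not in effect and Lumax is at UTC+12:45.
05:00 Lumax − 12h45m = 16:15 UTC (rolling into the previous day, 1 October 2021).
Mesis Coast has no daylight saving, so its offset is UTC−02:00 year-round.
16:15 UTC − 2h = 14:15 Mesis Coast.

14:15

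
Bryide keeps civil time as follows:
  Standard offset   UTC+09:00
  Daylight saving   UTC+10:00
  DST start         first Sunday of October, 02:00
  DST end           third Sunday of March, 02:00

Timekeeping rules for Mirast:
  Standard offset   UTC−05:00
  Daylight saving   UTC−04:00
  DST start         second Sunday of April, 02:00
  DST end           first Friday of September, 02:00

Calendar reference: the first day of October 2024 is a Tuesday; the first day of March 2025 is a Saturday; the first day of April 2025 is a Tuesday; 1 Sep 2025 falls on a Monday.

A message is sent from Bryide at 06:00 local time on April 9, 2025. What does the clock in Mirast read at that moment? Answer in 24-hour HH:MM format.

1 October 2024 is a Tuesday, so the first Sunday is October 6.
1 March 2025 is a Saturday, so the first Sunday is March 2 and the third is March 16.
April 9, 2025 does not fall between 6 October 2024 and 16 March 2025, so daylight saving is not in effect and Bryide is at UTC+09:00.
06:00 Bryide − 9h = 21:00 UTC (rolling into the previous day, 8 April 2025).
1 April 2025 is a Tuesday, so the first Sunday is April 6 and the second is April 13.
1 September 2025 is a Monday, so the first Friday is September 5.
At the standard offset (UTC−05:00), 21:00 UTC − 5h = 16:00 Mirast standard time.
Daylight saving runs 13 April – 5 September; the standard-time date in Mirast, April 8, 2025, is outside that window, so Mirast is on standard time at UTC−05:00.
21:00 UTC − 5h = 16:00 Mirast.

16:00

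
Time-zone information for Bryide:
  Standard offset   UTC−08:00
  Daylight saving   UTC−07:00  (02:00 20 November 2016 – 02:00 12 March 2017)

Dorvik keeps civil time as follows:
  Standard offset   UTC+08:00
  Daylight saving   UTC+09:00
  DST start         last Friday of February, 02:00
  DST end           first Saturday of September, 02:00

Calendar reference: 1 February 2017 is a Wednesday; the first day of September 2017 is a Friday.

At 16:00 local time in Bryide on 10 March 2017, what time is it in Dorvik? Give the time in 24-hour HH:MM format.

08:00

Daylight saving runs 20 November 2016 – 12 March 2017; 10 March 2017 is inside that window, so Bryide is at UTC−07:00.
16:00 Bryide + 7h = 23:00 UTC.
1 February 2017 is a Wednesday, so Fridays fall on 3, 10, 17, 24; the last is February 24.
1 September 2017 is a Friday, so the first Saturday is September 2.
At the standard offset (UTC+08:00), 23:00 UTC + 8h = 07:00 Dorvik standard time (rolling into the next day, 11 March 2017).
The standard-time date in Dorvik, 11 March 2017, lies within the daylight-saving period (24 February – 2 September), so Dorvik is on daylight time, UTC+09:00.
23:00 UTC + 9h = 08:00 Dorvik (rolling into the next day, 11 March 2017).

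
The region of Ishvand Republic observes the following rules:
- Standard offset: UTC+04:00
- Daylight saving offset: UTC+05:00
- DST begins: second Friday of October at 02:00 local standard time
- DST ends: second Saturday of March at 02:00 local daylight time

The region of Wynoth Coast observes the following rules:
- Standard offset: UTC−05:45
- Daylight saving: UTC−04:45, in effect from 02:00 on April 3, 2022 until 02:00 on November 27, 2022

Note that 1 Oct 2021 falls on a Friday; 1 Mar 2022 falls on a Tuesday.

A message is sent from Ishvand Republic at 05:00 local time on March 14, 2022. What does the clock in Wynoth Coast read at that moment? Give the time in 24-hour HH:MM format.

1 October 2021 is a Friday, so the first Friday is October 1 and the second is October 8.
1 March 2022 is a Tuesday, so the first Saturday is March 5 and the second is March 12.
Daylight saving runs 8 October 2021 – 12 March 2022; March 14, 2022 is outside that window, so Ishvand Republic is on standard time at UTC+04:00.
05:00 Ishvand Republic − 4h = 01:00 UTC.
At the standard offset (UTC−05:45), 01:00 UTC − 5h45m = 19:15 Wynoth Coast standard time (rolling into the previous day, 13 March 2022).
Daylight saving runs 3 April – 27 November; the standard-time date in Wynoth Coast, March 13, 2022, is outside that window, so Wynoth Coast is on standard time at UTC−05:45.
01:00 UTC − 5h45m = 19:15 Wynoth Coast (rolling into the previous day, 13 March 2022).

19:15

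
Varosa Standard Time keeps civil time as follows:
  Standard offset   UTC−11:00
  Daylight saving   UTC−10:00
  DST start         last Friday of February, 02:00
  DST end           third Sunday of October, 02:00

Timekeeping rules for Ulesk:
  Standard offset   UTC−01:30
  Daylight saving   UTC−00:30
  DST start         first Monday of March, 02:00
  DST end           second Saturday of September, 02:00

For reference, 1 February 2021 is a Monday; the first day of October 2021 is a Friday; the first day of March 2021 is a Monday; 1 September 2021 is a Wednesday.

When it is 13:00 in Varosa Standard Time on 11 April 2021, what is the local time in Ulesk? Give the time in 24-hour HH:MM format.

22:30

1 February 2021 is a Monday, so Fridays fall on 5, 12, 19, 26; the last is February 26.
1 October 2021 is a Friday, so the first Sunday is October 3 and the third is October 17.
11 April 2021 falls between 26 February and 17 October, so daylight saving is in effect and Varosa Standard Time is at UTC−10:00.
13:00 Varosa Standard Time + 10h = 23:00 UTC.
1 March 2021 is a Monday, so the first Monday is March 1.
1 September 2021 is a Wednesday, so the first Saturday is September 4 and the second is September 11.
At the standard offset (UTC−01:30), 23:00 UTC − 1h30m = 21:30 Ulesk standard time.
Daylight saving runs 1 March – 11 September; the standard-time date in Ulesk, 11 April 2021, is inside that window, so Ulesk is at UTC−00:30.
23:00 UTC − 0h30m = 22:30 Ulesk.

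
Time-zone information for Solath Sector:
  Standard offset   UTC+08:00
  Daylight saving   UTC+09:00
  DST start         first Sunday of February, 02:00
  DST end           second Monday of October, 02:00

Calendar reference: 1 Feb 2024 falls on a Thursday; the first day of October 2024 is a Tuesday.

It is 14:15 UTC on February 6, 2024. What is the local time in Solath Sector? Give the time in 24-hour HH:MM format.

23:15

1 February 2024 is a Thursday, so the first Sunday is February 4.
1 October 2024 is a Tuesday, so the first Monday is October 7 and the second is October 14.
At the standard offset (UTC+08:00), 14:15 UTC + 8h = 22:15 Solath Sector standard time.
The standard-time date in Solath Sector, February 6, 2024, falls between 4 February and 14 October, so daylight saving is in effect and Solath Sector is at UTC+09:00.
14:15 UTC + 9h = 23:15 local.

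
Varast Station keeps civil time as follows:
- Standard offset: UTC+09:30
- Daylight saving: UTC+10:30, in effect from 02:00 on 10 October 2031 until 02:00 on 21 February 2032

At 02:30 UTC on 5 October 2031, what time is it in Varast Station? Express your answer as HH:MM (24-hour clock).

At the standard offset (UTC+09:30), 02:30 UTC + 9h30m = 12:00 Varast Station standard time.
The standard-time date in Varast Station, 5 October 2031, does not fall between 10 October 2031 and 21 February 2032, so daylight saving is not in effect and Varast Station is at UTC+09:30.
02:30 UTC + 9h30m = 12:00 local.

12:00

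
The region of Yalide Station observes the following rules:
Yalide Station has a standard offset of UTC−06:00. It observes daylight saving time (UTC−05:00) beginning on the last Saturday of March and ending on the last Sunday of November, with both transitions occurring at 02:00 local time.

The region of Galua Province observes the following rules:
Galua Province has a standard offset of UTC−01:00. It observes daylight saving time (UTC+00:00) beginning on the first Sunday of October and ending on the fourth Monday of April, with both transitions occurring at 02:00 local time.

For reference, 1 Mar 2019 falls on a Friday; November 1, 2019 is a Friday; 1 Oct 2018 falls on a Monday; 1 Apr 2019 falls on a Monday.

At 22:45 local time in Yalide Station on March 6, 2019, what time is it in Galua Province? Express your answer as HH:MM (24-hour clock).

04:45

1 March 2019 is a Friday, so Saturdays fall on 2, 9, 16, 23, 30; the last is March 30.
1 November 2019 is a Friday, so Sundays fall on 3, 10, 17, 24; the last is November 24.
Daylight saving runs 30 March – 24 November; March 6, 2019 is outside that window, so Yalide Station is on standard time at UTC−06:00.
22:45 Yalide Station + 6h = 04:45 UTC (rolling into the next day, 7 March 2019).
1 October 2018 is a Monday, so the first Sunday is October 7.
1 April 2019 is a Monday, so the first Monday is April 1 and the fourth is April 22.
At the standard offset (UTC−01:00), 04:45 UTC − 1h = 03:45 Galua Province standard time.
The standard-time date in Galua Province, March 7, 2019, falls between 7 October 2018 and 22 April 2019, so daylight saving is in effect and Galua Province is at UTC+00:00.
04:45 UTC + 0h = 04:45 Galua Province.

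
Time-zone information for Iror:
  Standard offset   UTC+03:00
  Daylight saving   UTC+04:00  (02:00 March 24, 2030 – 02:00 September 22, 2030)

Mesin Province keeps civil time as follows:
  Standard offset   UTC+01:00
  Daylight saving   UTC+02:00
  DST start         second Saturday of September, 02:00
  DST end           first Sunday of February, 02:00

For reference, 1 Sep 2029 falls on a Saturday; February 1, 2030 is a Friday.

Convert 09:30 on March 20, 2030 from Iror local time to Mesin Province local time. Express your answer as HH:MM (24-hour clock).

07:30

Daylight saving runs 24 March – 22 September; March 20, 2030 is outside that window, so Iror is on standard time at UTC+03:00.
09:30 Iror − 3h = 06:30 UTC.
1 September 2029 is a Saturday, so the first Saturday is September 1 and the second is September 8.
1 February 2030 is a Friday, so the first Sunday is February 3.
At the standard offset (UTC+01:00), 06:30 UTC + 1h = 07:30 Mesin Province standard time.
The standard-time date in Mesin Province, March 20, 2030, is outside the daylight-saving period (8 September 2029 – 3 February 2030), so Mesin Province is on standard time, UTC+01:00.
06:30 UTC + 1h = 07:30 Mesin Province.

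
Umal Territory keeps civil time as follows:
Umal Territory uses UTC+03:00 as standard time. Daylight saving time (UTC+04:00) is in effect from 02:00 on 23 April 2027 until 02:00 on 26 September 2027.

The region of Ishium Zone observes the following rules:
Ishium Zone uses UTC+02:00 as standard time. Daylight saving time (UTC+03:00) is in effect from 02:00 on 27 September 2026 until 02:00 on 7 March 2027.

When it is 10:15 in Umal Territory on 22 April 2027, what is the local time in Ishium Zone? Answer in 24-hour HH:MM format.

09:15

22 April 2027 is outside the daylight-saving period (23 April – 26 September), so Umal Territory is on standard time, UTC+03:00.
10:15 Umal Territory − 3h = 07:15 UTC.
At the standard offset (UTC+02:00), 07:15 UTC + 2h = 09:15 Ishium Zone standard time.
The standard-time date in Ishium Zone, 22 April 2027, is outside the daylight-saving period (27 September 2026 – 7 March 2027), so Ishium Zone is on standard time, UTC+02:00.
07:15 UTC + 2h = 09:15 Ishium Zone.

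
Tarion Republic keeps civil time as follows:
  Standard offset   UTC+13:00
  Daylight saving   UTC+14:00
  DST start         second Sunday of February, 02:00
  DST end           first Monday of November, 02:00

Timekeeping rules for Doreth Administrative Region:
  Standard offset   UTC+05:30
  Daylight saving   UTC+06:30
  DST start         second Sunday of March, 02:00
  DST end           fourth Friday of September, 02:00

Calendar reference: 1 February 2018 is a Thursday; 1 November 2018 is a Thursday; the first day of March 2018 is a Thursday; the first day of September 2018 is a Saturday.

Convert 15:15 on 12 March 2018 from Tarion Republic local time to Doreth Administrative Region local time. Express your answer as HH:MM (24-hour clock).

07:45

1 February 2018 is a Thursday, so the first Sunday is February 4 and the second is February 11.
1 November 2018 is a Thursday, so the first Monday is November 5.
12 March 2018 falls between 11 February and 5 November, so daylight saving is in effect and Tarion Republic is at UTC+14:00.
15:15 Tarion Republic − 14h = 01:15 UTC.
1 March 2018 is a Thursday, so the first Sunday is March 4 and the second is March 11.
1 September 2018 is a Saturday, so the first Friday is September 7 and the fourth is September 28.
At the standard offset (UTC+05:30), 01:15 UTC + 5h30m = 06:45 Doreth Administrative Region standard time.
The standard-time date in Doreth Administrative Region, 12 March 2018, lies within the daylight-saving period (11 March – 28 September), so Doreth Administrative Region is on daylight time, UTC+06:30.
01:15 UTC + 6h30m = 07:45 Doreth Administrative Region.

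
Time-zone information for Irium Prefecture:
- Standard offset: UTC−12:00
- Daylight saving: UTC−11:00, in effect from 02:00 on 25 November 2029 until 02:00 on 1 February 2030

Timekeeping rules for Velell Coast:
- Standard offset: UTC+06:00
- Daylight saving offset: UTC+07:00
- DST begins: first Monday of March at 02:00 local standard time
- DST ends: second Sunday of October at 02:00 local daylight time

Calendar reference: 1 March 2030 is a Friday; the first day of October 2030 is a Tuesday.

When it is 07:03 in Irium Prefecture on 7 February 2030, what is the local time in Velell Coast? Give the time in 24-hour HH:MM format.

01:03

7 February 2030 is outside the daylight-saving period (25 November 2029 – 1 February 2030), so Irium Prefecture is on standard time, UTC−12:00.
07:03 Irium Prefecture + 12h = 19:03 UTC.
1 March 2030 is a Friday, so the first Monday is March 4.
1 October 2030 is a Tuesday, so the first Sunday is October 6 and the second is October 13.
At the standard offset (UTC+06:00), 19:03 UTC + 6h = 01:03 Velell Coast standard time (rolling into the next day, 8 February 2030).
The standard-time date in Velell Coast, 8 February 2030, does not fall between 4 March and 13 October, so daylight saving is not in effect and Velell Coast is at UTC+06:00.
19:03 UTC + 6h = 01:03 Velell Coast (rolling into the next day, 8 February 2030).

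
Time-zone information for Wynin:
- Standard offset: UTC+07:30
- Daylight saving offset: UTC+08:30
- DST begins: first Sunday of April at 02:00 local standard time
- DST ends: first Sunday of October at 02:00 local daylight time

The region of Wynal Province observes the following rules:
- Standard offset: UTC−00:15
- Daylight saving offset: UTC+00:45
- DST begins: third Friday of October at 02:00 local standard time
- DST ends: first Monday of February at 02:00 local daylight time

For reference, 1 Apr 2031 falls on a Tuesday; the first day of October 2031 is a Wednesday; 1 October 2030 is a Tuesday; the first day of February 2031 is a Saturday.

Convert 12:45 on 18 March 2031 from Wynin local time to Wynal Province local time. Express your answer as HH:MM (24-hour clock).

1 April 2031 is a Tuesday, so the first Sunday is April 6.
1 October 2031 is a Wednesday, so the first Sunday is October 5.
18 March 2031 does not fall between 6 April and 5 October, so daylight saving is not in effect and Wynin is at UTC+07:30.
12:45 Wynin − 7h30m = 05:15 UTC.
1 October 2030 is a Tuesday, so the first Friday is October 4 and the third is October 18.
1 February 2031 is a Saturday, so the first Monday is February 3.
At the standard offset (UTC−00:15), 05:15 UTC − 0h15m = 05:00 Wynal Province standard time.
Daylight saving runs 18 October 2030 – 3 February 2031; the standard-time date in Wynal Province, 18 March 2031, is outside that window, so Wynal Province is on standard time at UTC−00:15.
05:15 UTC − 0h15m = 05:00 Wynal Province.

05:00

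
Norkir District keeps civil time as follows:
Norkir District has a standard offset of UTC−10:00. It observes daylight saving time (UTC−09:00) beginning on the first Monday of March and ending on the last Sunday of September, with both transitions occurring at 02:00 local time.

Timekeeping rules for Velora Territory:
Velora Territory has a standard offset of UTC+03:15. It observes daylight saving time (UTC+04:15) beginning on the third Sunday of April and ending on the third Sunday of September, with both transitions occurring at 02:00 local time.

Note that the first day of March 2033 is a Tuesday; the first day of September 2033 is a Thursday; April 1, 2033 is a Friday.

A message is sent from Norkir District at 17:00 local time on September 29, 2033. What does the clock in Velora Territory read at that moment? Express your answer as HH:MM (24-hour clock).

1 March 2033 is a Tuesday, so the first Monday is March 7.
1 September 2033 is a Thursday, so Sundays fall on 4, 11, 18, 25; the last is September 25.
September 29, 2033 does not fall between 7 March and 25 September, so daylight saving is not in effect and Norkir District is at UTC−10:00.
17:00 Norkir District + 10h = 03:00 UTC (rolling into the next day, 30 September 2033).
1 April 2033 is a Friday, so the first Sunday is April 3 and the third is April 17.
1 September 2033 is a Thursday, so the first Sunday is September 4 and the third is September 18.
At the standard offset (UTC+03:15), 03:00 UTC + 3h15m = 06:15 Velora Territory standard time.
Daylight saving runs 17 April – 18 September; the standard-time date in Velora Territory, September 30, 2033, is outside that window, so Velora Territory is on standard time at UTC+03:15.
03:00 UTC + 3h15m = 06:15 Velora Territory.

06:15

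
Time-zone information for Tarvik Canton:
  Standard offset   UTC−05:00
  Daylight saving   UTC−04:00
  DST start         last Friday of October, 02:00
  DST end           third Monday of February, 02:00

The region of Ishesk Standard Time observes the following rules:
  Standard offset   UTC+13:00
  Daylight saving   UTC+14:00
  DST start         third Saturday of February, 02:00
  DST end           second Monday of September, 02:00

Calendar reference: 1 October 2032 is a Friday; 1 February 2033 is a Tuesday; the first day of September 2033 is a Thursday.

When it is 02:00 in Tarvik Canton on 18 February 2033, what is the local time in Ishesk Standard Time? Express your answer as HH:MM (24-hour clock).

19:00

1 October 2032 is a Friday, so Fridays fall on 1, 8, 15, 22, 29; the last is October 29.
1 February 2033 is a Tuesday, so the first Monday is February 7 and the third is February 21.
Daylight saving runs 29 October 2032 – 21 February 2033; 18 February 2033 is inside that window, so Tarvik Canton is at UTC−04:00.
02:00 Tarvik Canton + 4h = 06:00 UTC.
1 February 2033 is a Tuesday, so the first Saturday is February 5 and the third is February 19.
1 September 2033 is a Thursday, so the first Monday is September 5 and the second is September 12.
At the standard offset (UTC+13:00), 06:00 UTC + 13h = 19:00 Ishesk Standard Time standard time.
The standard-time date in Ishesk Standard Time, 18 February 2033, does not fall between 19 February and 12 September, so daylight saving is not in effect and Ishesk Standard Time is at UTC+13:00.
06:00 UTC + 13h = 19:00 Ishesk Standard Time.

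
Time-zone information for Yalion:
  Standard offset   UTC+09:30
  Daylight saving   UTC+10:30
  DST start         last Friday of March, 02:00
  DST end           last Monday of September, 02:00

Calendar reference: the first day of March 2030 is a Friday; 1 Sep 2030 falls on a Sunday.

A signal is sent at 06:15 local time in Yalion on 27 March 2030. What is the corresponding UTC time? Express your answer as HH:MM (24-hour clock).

20:45

1 March 2030 is a Friday, so Fridays fall on 1, 8, 15, 22, 29; the last is March 29.
1 September 2030 is a Sunday, so Mondays fall on 2, 9, 16, 23, 30; the last is September 30.
27 March 2030 is outside the daylight-saving period (29 March – 30 September), so Yalion is on standard time, UTC+09:30.
06:15 local − 9h30m = 20:45 UTC (rolling into the previous day, 26 March 2030).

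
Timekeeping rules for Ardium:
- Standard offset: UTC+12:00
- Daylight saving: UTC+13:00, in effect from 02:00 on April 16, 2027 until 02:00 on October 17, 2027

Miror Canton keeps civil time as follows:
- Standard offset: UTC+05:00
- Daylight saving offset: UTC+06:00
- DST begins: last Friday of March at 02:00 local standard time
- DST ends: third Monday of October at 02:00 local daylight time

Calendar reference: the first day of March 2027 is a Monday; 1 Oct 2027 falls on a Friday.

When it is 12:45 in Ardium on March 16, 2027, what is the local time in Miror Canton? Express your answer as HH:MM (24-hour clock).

Daylight saving runs 16 April – 17 October; March 16, 2027 is outside that window, so Ardium is on standard time at UTC+12:00.
12:45 Ardium − 12h = 00:45 UTC.
1 March 2027 is a Monday, so Fridays fall on 5, 12, 19, 26; the last is March 26.
1 October 2027 is a Friday, so the first Monday is October 4 and the third is October 18.
At the standard offset (UTC+05:00), 00:45 UTC + 5h = 05:45 Miror Canton standard time.
The standard-time date in Miror Canton, March 16, 2027, does not fall between 26 March and 18 October, so daylight saving is not in effect and Miror Canton is at UTC+05:00.
00:45 UTC + 5h = 05:45 Miror Canton.

05:45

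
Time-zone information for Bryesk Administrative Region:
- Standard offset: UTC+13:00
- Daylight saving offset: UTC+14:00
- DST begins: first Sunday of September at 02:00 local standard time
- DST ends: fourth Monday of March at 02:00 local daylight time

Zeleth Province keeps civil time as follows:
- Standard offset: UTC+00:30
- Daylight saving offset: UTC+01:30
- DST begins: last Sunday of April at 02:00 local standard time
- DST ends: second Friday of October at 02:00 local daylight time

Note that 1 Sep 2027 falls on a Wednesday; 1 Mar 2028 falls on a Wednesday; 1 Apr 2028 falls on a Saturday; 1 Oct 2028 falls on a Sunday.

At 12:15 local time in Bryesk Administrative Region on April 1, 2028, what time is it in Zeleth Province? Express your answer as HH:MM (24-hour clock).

1 September 2027 is a Wednesday, so the first Sunday is September 5.
1 March 2028 is a Wednesday, so the first Monday is March 6 and the fourth is March 27.
April 1, 2028 does not fall between 5 September 2027 and 27 March 2028, so daylight saving is not in effect and Bryesk Administrative Region is at UTC+13:00.
12:15 Bryesk Administrative Region − 13h = 23:15 UTC (rolling into the previous day, 31 March 2028).
1 April 2028 is a Saturday, so Sundays fall on 2, 9, 16, 23, 30; the last is April 30.
1 October 2028 is a Sunday, so the first Friday is October 6 and the second is October 13.
At the standard offset (UTC+00:30), 23:15 UTC + 0h30m = 23:45 Zeleth Province standard time.
The standard-time date in Zeleth Province, March 31, 2028, is outside the daylight-saving period (30 April – 13 October), so Zeleth Province is on standard time, UTC+00:30.
23:15 UTC + 0h30m = 23:45 Zeleth Province.

23:45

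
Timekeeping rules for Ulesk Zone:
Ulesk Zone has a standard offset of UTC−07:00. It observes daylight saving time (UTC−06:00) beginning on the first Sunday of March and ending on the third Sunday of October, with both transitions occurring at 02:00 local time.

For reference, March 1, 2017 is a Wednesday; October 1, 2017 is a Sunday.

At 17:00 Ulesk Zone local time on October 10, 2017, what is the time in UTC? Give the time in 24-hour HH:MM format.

1 March 2017 is a Wednesday, so the first Sunday is March 5.
1 October 2017 is a Sunday, so the first Sunday is October 1 and the third is October 15.
October 10, 2017 falls between 5 March and 15 October, so daylight saving is in effect and Ulesk Zone is at UTC−06:00.
17:00 local + 6h = 23:00 UTC.

23:00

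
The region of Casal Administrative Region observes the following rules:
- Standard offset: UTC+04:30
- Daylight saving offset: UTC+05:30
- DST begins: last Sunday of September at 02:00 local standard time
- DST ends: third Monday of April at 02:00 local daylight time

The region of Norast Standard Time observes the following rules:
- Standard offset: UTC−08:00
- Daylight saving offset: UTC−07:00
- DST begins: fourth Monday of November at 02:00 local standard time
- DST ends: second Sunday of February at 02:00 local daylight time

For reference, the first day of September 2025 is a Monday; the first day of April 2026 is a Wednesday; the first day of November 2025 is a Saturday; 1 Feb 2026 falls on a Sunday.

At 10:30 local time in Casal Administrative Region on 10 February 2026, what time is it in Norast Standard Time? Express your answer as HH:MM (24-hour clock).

21:00

1 September 2025 is a Monday, so Sundays fall on 7, 14, 21, 28; the last is September 28.
1 April 2026 is a Wednesday, so the first Monday is April 6 and the third is April 20.
10 February 2026 falls between 28 September 2025 and 20 April 2026, so daylight saving is in effect and Casal Administrative Region is at UTC+05:30.
10:30 Casal Administrative Region − 5h30m = 05:00 UTC.
1 November 2025 is a Saturday, so the first Monday is November 3 and the fourth is November 24.
1 February 2026 is a Sunday, so the first Sunday is February 1 and the second is February 8.
At the standard offset (UTC−08:00), 05:00 UTC − 8h = 21:00 Norast Standard Time standard time (rolling into the previous day, 9 February 2026).
Daylight saving runs 24 November 2025 – 8 February 2026; the standard-time date in Norast Standard Time, 9 February 2026, is outside that window, so Norast Standard Time is on standard time at UTC−08:00.
05:00 UTC − 8h = 21:00 Norast Standard Time (rolling into the previous day, 9 February 2026).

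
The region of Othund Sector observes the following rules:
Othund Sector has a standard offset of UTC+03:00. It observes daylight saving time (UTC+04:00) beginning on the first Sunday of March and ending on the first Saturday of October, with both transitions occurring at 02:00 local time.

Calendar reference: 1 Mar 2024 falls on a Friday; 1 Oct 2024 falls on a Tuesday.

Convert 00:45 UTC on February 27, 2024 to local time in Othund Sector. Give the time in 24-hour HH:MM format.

03:45

1 March 2024 is a Friday, so the first Sunday is March 3.
1 October 2024 is a Tuesday, so the first Saturday is October 5.
At the standard offset (UTC+03:00), 00:45 UTC + 3h = 03:45 Othund Sector standard time.
The standard-time date in Othund Sector, February 27, 2024, is outside the daylight-saving period (3 March – 5 October), so Othund Sector is on standard time, UTC+03:00.
00:45 UTC + 3h = 03:45 local.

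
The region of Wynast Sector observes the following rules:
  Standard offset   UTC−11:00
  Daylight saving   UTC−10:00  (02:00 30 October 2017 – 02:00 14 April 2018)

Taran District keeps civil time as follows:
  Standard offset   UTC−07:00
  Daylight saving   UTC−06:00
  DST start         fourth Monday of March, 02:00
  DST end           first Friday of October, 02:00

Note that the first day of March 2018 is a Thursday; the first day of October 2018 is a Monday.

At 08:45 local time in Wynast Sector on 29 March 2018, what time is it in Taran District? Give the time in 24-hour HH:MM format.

12:45

29 March 2018 lies within the daylight-saving period (30 October 2017 – 14 April 2018), so Wynast Sector is on daylight time, UTC−10:00.
08:45 Wynast Sector + 10h = 18:45 UTC.
1 March 2018 is a Thursday, so the first Monday is March 5 and the fourth is March 26.
1 October 2018 is a Monday, so the first Friday is October 5.
At the standard offset (UTC−07:00), 18:45 UTC − 7h = 11:45 Taran District standard time.
Daylight saving runs 26 March – 5 October; the standard-time date in Taran District, 29 March 2018, is inside that window, so Taran District is at UTC−06:00.
18:45 UTC − 6h = 12:45 Taran District.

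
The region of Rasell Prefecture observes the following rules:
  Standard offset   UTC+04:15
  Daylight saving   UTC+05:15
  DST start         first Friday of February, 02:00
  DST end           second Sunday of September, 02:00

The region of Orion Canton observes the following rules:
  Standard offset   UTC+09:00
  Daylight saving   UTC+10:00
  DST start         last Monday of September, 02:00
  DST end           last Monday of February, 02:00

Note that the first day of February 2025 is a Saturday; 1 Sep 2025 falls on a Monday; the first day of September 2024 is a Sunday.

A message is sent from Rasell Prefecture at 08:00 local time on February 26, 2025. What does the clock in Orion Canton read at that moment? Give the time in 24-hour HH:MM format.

1 February 2025 is a Saturday, so the first Friday is February 7.
1 September 2025 is a Monday, so the first Sunday is September 7 and the second is September 14.
Daylight saving runs 7 February – 14 September; February 26, 2025 is inside that window, so Rasell Prefecture is at UTC+05:15.
08:00 Rasell Prefecture − 5h15m = 02:45 UTC.
1 September 2024 is a Sunday, so Mondays fall on 2, 9, 16, 23, 30; the last is September 30.
1 February 2025 is a Saturday, so Mondays fall on 3, 10, 17, 24; the last is February 24.
At the standard offset (UTC+09:00), 02:45 UTC + 9h = 11:45 Orion Canton standard time.
The standard-time date in Orion Canton, February 26, 2025, does not fall between 30 September 2024 and 24 February 2025, so daylight saving is not in effect and Orion Canton is at UTC+09:00.
02:45 UTC + 9h = 11:45 Orion Canton.

11:45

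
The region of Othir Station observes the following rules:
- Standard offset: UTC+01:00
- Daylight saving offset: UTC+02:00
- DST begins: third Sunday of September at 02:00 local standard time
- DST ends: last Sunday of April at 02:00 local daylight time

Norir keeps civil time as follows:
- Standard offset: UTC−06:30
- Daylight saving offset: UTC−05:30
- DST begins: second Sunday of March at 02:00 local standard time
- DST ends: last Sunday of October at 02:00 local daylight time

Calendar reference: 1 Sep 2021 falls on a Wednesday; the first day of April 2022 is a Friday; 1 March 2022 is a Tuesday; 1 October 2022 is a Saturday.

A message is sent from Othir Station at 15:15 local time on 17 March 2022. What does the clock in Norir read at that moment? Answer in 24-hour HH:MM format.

07:45

1 September 2021 is a Wednesday, so the first Sunday is September 5 and the third is September 19.
1 April 2022 is a Friday, so Sundays fall on 3, 10, 17, 24; the last is April 24.
17 March 2022 lies within the daylight-saving period (19 September 2021 – 24 April 2022), so Othir Station is on daylight time, UTC+02:00.
15:15 Othir Station − 2h = 13:15 UTC.
1 March 2022 is a Tuesday, so the first Sunday is March 6 and the second is March 13.
1 October 2022 is a Saturday, so Sundays fall on 2, 9, 16, 23, 30; the last is October 30.
At the standard offset (UTC−06:30), 13:15 UTC − 6h30m = 06:45 Norir standard time.
The standard-time date in Norir, 17 March 2022, falls between 13 March and 30 October, so daylight saving is in effect and Norir is at UTC−05:30.
13:15 UTC − 5h30m = 07:45 Norir.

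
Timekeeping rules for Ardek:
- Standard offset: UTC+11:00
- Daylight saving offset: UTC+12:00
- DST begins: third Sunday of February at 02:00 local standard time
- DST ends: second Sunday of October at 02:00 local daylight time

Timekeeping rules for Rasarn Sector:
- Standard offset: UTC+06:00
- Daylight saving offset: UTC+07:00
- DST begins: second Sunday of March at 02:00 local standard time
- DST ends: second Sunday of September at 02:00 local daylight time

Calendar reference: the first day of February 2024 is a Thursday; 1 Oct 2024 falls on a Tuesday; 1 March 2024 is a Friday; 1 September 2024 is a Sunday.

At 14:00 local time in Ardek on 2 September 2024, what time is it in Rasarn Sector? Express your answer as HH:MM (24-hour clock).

09:00

1 February 2024 is a Thursday, so the first Sunday is February 4 and the third is February 18.
1 October 2024 is a Tuesday, so the first Sunday is October 6 and the second is October 13.
Daylight saving runs 18 February – 13 October; 2 September 2024 is inside that window, so Ardek is at UTC+12:00.
14:00 Ardek − 12h = 02:00 UTC.
1 March 2024 is a Friday, so the first Sunday is March 3 and the second is March 10.
1 September 2024 is a Sunday, so the first Sunday is September 1 and the second is September 8.
At the standard offset (UTC+06:00), 02:00 UTC + 6h = 08:00 Rasarn Sector standard time.
Daylight saving runs 10 March – 8 September; the standard-time date in Rasarn Sector, 2 September 2024, is inside that window, so Rasarn Sector is at UTC+07:00.
02:00 UTC + 7h = 09:00 Rasarn Sector.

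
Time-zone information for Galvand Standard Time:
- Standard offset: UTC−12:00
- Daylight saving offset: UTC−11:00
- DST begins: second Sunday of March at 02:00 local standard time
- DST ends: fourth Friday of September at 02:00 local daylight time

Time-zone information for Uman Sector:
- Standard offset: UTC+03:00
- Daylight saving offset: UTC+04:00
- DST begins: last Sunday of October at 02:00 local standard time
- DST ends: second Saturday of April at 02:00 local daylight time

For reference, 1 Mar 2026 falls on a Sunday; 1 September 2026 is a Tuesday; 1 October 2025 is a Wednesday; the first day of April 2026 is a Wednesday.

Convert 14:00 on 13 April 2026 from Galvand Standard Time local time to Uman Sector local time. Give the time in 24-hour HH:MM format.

1 March 2026 is a Sunday, so the first Sunday is March 1 and the second is March 8.
1 September 2026 is a Tuesday, so the first Friday is September 4 and the fourth is September 25.
13 April 2026 lies within the daylight-saving period (8 March – 25 September), so Galvand Standard Time is on daylight time, UTC−11:00.
14:00 Galvand Standard Time + 11h = 01:00 UTC (rolling into the next day, 14 April 2026).
1 October 2025 is a Wednesday, so Sundays fall on 5, 12, 19, 26; the last is October 26.
1 April 2026 is a Wednesday, so the first Saturday is April 4 and the second is April 11.
At the standard offset (UTC+03:00), 01:00 UTC + 3h = 04:00 Uman Sector standard time.
The standard-time date in Uman Sector, 14 April 2026, does not fall between 26 October 2025 and 11 April 2026, so daylight saving is not in effect and Uman Sector is at UTC+03:00.
01:00 UTC + 3h = 04:00 Uman Sector.

04:00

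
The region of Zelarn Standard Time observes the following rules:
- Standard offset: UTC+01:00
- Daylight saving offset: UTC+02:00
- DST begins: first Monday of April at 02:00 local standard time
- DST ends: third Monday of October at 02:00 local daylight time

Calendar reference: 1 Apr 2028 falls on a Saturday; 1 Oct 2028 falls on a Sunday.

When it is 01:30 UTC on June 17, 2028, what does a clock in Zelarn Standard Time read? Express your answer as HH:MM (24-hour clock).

03:30

1 April 2028 is a Saturday, so the first Monday is April 3.
1 October 2028 is a Sunday, so the first Monday is October 2 and the third is October 16.
At the standard offset (UTC+01:00), 01:30 UTC + 1h = 02:30 Zelarn Standard Time standard time.
The standard-time date in Zelarn Standard Time, June 17, 2028, lies within the daylight-saving period (3 April – 16 October), so Zelarn Standard Time is on daylight time, UTC+02:00.
01:30 UTC + 2h = 03:30 local.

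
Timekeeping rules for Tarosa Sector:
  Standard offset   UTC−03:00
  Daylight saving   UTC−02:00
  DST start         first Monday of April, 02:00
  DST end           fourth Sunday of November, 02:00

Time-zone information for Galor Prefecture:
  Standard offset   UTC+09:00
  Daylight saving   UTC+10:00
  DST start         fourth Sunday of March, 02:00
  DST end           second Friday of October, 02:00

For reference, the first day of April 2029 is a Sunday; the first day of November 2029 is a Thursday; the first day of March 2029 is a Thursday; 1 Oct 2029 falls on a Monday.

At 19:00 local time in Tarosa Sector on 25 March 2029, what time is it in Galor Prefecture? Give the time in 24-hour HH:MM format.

1 April 2029 is a Sunday, so the first Monday is April 2.
1 November 2029 is a Thursday, so the first Sunday is November 4 and the fourth is November 25.
25 March 2029 is outside the daylight-saving period (2 April – 25 November), so Tarosa Sector is on standard time, UTC−03:00.
19:00 Tarosa Sector + 3h = 22:00 UTC.
1 March 2029 is a Thursday, so the first Sunday is March 4 and the fourth is March 25.
1 October 2029 is a Monday, so the first Friday is October 5 and the second is October 12.
At the standard offset (UTC+09:00), 22:00 UTC + 9h = 07:00 Galor Prefecture standard time (rolling into the next day, 26 March 2029).
The standard-time date in Galor Prefecture, 26 March 2029, falls between 25 March and 12 October, so daylight saving is in effect and Galor Prefecture is at UTC+10:00.
22:00 UTC + 10h = 08:00 Galor Prefecture (rolling into the next day, 26 March 2029).

08:00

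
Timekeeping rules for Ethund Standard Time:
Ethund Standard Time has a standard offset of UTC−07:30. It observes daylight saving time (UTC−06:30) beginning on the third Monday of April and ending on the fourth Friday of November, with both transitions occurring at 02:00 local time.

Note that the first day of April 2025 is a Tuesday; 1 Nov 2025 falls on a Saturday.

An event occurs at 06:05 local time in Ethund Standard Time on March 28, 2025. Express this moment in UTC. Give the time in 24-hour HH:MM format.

13:35

1 April 2025 is a Tuesday, so the first Monday is April 7 and the third is April 21.
1 November 2025 is a Saturday, so the first Friday is November 7 and the fourth is November 28.
March 28, 2025 is outside the daylight-saving period (21 April – 28 November), so Ethund Standard Time is on standard time, UTC−07:30.
06:05 local + 7h30m = 13:35 UTC.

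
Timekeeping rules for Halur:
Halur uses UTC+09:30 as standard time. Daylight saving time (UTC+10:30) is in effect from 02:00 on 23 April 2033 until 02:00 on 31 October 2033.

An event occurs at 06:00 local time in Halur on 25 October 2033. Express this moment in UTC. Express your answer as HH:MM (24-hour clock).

19:30

25 October 2033 falls between 23 April and 31 October, so daylight saving is in effect and Halur is at UTC+10:30.
06:00 local − 10h30m = 19:30 UTC (rolling into the previous day, 24 October 2033).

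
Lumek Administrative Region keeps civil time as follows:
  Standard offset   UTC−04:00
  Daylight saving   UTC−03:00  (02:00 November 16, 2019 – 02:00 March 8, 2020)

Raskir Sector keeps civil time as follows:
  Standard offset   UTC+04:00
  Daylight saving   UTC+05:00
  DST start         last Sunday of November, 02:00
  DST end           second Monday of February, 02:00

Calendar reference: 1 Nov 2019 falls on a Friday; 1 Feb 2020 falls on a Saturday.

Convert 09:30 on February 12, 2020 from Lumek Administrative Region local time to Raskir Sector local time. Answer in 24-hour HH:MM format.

Daylight saving runs 16 November 2019 – 8 March 2020; February 12, 2020 is inside that window, so Lumek Administrative Region is at UTC−03:00.
09:30 Lumek Administrative Region + 3h = 12:30 UTC.
1 November 2019 is a Friday, so Sundays fall on 3, 10, 17, 24; the last is November 24.
1 February 2020 is a Saturday, so the first Monday is February 3 and the second is February 10.
At the standard offset (UTC+04:00), 12:30 UTC + 4h = 16:30 Raskir Sector standard time.
The standard-time date in Raskir Sector, February 12, 2020, is outside the daylight-saving period (24 November 2019 – 10 February 2020), so Raskir Sector is on standard time, UTC+04:00.
12:30 UTC + 4h = 16:30 Raskir Sector.

16:30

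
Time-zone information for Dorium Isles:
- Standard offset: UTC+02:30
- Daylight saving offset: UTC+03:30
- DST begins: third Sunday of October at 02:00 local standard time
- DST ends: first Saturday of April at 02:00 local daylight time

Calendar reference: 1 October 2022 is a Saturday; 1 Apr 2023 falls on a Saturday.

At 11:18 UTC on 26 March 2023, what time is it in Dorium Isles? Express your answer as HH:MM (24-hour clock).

14:48

1 October 2022 is a Saturday, so the first Sunday is October 2 and the third is October 16.
1 April 2023 is a Saturday, so the first Saturday is April 1.
At the standard offset (UTC+02:30), 11:18 UTC + 2h30m = 13:48 Dorium Isles standard time.
The standard-time date in Dorium Isles, 26 March 2023, falls between 16 October 2022 and 1 April 2023, so daylight saving is in effect and Dorium Isles is at UTC+03:30.
11:18 UTC + 3h30m = 14:48 local.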